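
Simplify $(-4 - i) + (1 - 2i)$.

(-4 + 1) + (-1 + (-2))i = -3 - 3i


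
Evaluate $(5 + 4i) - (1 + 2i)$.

(5 - 1) + (4 - 2)i = 4 + 2i


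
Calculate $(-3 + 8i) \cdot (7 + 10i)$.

(a1*a2 - b1*b2) + (a1*b2 + b1*a2)i
= (-21 - 80) + (-30 + 56)i
= -101 + 26i


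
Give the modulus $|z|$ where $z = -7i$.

|z| = sqrt(a^2 + b^2) = sqrt(0^2 + (-7)^2) = sqrt(49) = 7


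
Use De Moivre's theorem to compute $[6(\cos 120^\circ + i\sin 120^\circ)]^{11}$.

By De Moivre: z^n = r^n(cos(nθ) + i sin(nθ))
= 6^11(cos(11*120°) + i sin(11*120°))
= 362797056(cos 240° + i sin 240°)
= -181398528 - 181398528*sqrt(3)i


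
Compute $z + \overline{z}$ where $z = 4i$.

z + conjugate(z) = (a + bi) + (a - bi) = 2a
= 2 * 0 = 0


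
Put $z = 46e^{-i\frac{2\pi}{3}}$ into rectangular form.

a = r cos θ = 46 * -1/2 = -23
b = r sin θ = 46 * -sqrt(3)/2 = -23*sqrt(3)
z = -23 - 23*sqrt(3)i


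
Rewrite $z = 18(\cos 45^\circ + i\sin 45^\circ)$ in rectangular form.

a = r cos θ = 18 * sqrt(2)/2 = 9*sqrt(2)
b = r sin θ = 18 * sqrt(2)/2 = 9*sqrt(2)
z = 9*sqrt(2) + 9*sqrt(2)i


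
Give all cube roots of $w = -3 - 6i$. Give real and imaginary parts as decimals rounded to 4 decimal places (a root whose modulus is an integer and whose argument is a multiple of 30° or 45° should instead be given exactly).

|w| = sqrt(45) ≈ 6.708204, arg(w) ≈ 243.434949°
Root modulus = sqrt(45)^(1/3) ≈ 1.885973
Root arguments: θ_k = (arg(w) + 360°k)/3 for k = 0, 1, ..., 2
Compute each root as (root modulus)(cos θ_k + i sin θ_k) using full-precision intermediates, then round to 4 decimal places.
Roots: 0.2903 + 1.8635i, -1.7590 - 0.6803i, 1.4687 - 1.1832i


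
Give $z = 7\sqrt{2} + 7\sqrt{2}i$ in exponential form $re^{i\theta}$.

r = |z| = sqrt((7*sqrt(2))^2 + (7*sqrt(2))^2) = sqrt(98 + 98) = sqrt(196) = 14
θ = arctan(b/a) = arctan(9.8995/9.8995) (quadrant-adjusted) = 45° = π/4
z = 14e^(i*π/4)


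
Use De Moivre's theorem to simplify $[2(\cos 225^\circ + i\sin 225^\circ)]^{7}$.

By De Moivre: z^n = r^n(cos(nθ) + i sin(nθ))
= 2^7(cos(7*225°) + i sin(7*225°))
= 128(cos 135° + i sin 135°)
= -64*sqrt(2) + 64*sqrt(2)i


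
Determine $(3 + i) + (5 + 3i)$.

(3 + 5) + (1 + 3)i = 8 + 4i


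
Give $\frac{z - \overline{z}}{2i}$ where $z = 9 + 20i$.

z - conjugate(z) = 2bi
(z - conjugate(z))/(2i) = 2bi/(2i) = b = 20


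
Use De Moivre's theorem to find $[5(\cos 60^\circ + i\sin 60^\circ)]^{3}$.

By De Moivre: z^n = r^n(cos(nθ) + i sin(nθ))
= 5^3(cos(3*60°) + i sin(3*60°))
= 125(cos 180° + i sin 180°)
= -125


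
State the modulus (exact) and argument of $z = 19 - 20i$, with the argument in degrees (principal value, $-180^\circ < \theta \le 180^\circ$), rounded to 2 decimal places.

|z| = sqrt(19^2 + (-20)^2) = sqrt(761)
arg(z) = arctan(b/a) = arctan(-20/19) (quadrant-adjusted) = -46.47°


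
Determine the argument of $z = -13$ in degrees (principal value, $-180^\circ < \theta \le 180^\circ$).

b = 0 and a < 0, so z lies on the negative real axis: θ = 180°


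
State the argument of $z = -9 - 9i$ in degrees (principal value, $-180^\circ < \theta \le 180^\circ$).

θ = arctan(b/a) = arctan(-9/-9) (quadrant-adjusted) = -135°


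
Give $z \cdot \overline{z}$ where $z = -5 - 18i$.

z * conjugate(z) = |z|^2 = a^2 + b^2
= (-5)^2 + (-18)^2 = 349


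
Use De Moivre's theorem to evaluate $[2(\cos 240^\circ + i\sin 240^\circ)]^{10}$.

By De Moivre: z^n = r^n(cos(nθ) + i sin(nθ))
= 2^10(cos(10*240°) + i sin(10*240°))
= 1024(cos 240° + i sin 240°)
= -512 - 512*sqrt(3)i


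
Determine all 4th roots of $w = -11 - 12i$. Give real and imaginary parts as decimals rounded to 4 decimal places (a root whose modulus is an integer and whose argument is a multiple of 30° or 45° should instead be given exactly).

|w| = sqrt(265) ≈ 16.278821, arg(w) ≈ 227.489553°
Root modulus = sqrt(265)^(1/4) ≈ 2.008657
Root arguments: θ_k = (arg(w) + 360°k)/4 for k = 0, 1, ..., 3
Compute each root as (root modulus)(cos θ_k + i sin θ_k) using full-precision intermediates, then round to 4 decimal places.
Roots: 1.0977 + 1.6822i, -1.6822 + 1.0977i, -1.0977 - 1.6822i, 1.6822 - 1.0977i


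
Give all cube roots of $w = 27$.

|w| = 27, arg(w) = 0°
Root modulus = 27^(1/3) = 3
Root arguments: θ_k = (0° + 360°k)/3 for k = 0, 1, ..., 2
Roots: 3, -3/2 + (3*sqrt(3)/2)i, -3/2 - (3*sqrt(3)/2)i


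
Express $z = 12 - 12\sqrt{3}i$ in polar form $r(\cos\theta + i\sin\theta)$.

r = |z| = sqrt(a^2 + b^2) = sqrt((12)^2 + (-12*sqrt(3))^2) = sqrt(144 + 432) = sqrt(576) = 24
θ = arctan(b/a) = arctan(-20.7846/12) (quadrant-adjusted) = 300°
z = 24(cos 300° + i sin 300°)


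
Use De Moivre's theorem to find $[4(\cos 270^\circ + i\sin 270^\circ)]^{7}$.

By De Moivre: z^n = r^n(cos(nθ) + i sin(nθ))
= 4^7(cos(7*270°) + i sin(7*270°))
= 16384(cos 90° + i sin 90°)
= 16384i


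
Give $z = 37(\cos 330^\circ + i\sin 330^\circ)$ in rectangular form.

a = r cos θ = 37 * sqrt(3)/2 = 37*sqrt(3)/2
b = r sin θ = 37 * -1/2 = -37/2
z = 37*sqrt(3)/2 - (37/2)i


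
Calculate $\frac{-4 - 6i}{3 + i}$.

Multiply numerator and denominator by conjugate (3 - i):
= (-4 - 6i)(3 - i) / (3^2 + 1^2)
= (-18 - 14i) / 10
Divide through by 2: (-9 - 7i) / 5
= -9/5 - (7/5)i


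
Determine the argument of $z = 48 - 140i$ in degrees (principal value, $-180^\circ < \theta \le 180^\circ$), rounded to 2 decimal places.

θ = arctan(b/a) = arctan(-140/48) (quadrant-adjusted) = -71.08°


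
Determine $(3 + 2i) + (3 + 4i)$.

(3 + 3) + (2 + 4)i = 6 + 6i


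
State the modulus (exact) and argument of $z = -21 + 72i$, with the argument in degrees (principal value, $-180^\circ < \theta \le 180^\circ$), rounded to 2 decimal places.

|z| = sqrt((-21)^2 + 72^2) = 75
arg(z) = arctan(b/a) = arctan(72/-21) (quadrant-adjusted) = 106.26°


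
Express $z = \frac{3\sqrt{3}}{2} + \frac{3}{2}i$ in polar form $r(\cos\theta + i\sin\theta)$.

r = |z| = sqrt(a^2 + b^2) = sqrt((3*sqrt(3)/2)^2 + (3/2)^2) = sqrt(27/4 + 9/4) = sqrt(9) = 3
θ = arctan(b/a) = arctan(1.5/2.5981) (quadrant-adjusted) = 30°
z = 3(cos 30° + i sin 30°)


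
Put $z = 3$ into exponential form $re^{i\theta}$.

r = |z| = sqrt((3)^2 + (0)^2) = sqrt(9 + 0) = sqrt(9) = 3
b = 0 and a > 0, so z lies on the positive real axis: θ = 0
z = 3e^(i*0) = 3


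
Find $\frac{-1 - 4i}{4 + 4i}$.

Multiply numerator and denominator by conjugate (4 - 4i):
= (-1 - 4i)(4 - 4i) / (4^2 + 4^2)
= (-20 - 12i) / 32
Divide through by 4: (-5 - 3i) / 8
= -5/8 - (3/8)i


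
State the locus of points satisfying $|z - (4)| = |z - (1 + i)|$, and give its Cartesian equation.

|z - z1| = |z - z2| means z is equidistant from z1 and z2,
i.e. the perpendicular bisector of the segment from (4, 0) to (1, 1) (midpoint (5/2, 1/2)).
With z = x + yi, square both sides:
(x - 4)^2 + (y - 0)^2 = (x - 1)^2 + (y - 1)^2
The x^2 and y^2 terms cancel: -6x + 2y = 2 - 16 = -14
Simplify: 3x - y = 7
Locus: Perpendicular bisector of the segment from (4, 0) to (1, 1): the line 3x - y = 7


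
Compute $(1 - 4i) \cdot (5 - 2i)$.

(a1*a2 - b1*b2) + (a1*b2 + b1*a2)i
= (5 - 8) + (-2 + (-20))i
= -3 - 22i


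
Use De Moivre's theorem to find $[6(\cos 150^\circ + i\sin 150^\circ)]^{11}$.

By De Moivre: z^n = r^n(cos(nθ) + i sin(nθ))
= 6^11(cos(11*150°) + i sin(11*150°))
= 362797056(cos 210° + i sin 210°)
= -181398528*sqrt(3) - 181398528i


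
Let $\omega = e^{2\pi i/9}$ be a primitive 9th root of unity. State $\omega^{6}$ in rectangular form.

ω^6 = e^(2πi·6/9) = e^(i·4π/3)
= cos(4π/3) + i sin(4π/3)
= -1/2 - (sqrt(3)/2)i


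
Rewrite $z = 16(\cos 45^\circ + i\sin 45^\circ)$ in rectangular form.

a = r cos θ = 16 * sqrt(2)/2 = 8*sqrt(2)
b = r sin θ = 16 * sqrt(2)/2 = 8*sqrt(2)
z = 8*sqrt(2) + 8*sqrt(2)i


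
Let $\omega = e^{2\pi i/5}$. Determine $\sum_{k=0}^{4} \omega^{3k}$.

Let ζ = ω^3 = e^(2πi·3/5). Since 5 ∤ 3, ζ ≠ 1.
Sum = Σ_{k=0}^{4} ζ^k = (ζ^5 - 1)/(ζ - 1) = (ω^{3·5} - 1)/(ζ - 1) = (1 - 1)/(ζ - 1) = 0


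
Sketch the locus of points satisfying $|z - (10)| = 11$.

|z - z0| = r describes a circle centered at z0 with radius r
Here z0 = 10 and r = 11
Locus: Circle centered at (10, 0) with radius 11


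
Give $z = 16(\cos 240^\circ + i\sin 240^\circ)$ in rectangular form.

a = r cos θ = 16 * -1/2 = -8
b = r sin θ = 16 * -sqrt(3)/2 = -8*sqrt(3)
z = -8 - 8*sqrt(3)i


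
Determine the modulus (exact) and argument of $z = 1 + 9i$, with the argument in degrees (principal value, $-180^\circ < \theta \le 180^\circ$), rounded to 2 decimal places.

|z| = sqrt(1^2 + 9^2) = sqrt(82)
arg(z) = arctan(b/a) = arctan(9/1) (quadrant-adjusted) = 83.66°


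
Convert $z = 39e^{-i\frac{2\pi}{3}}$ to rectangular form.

a = r cos θ = 39 * -1/2 = -39/2
b = r sin θ = 39 * -sqrt(3)/2 = -39*sqrt(3)/2
z = -39/2 - (39*sqrt(3)/2)i


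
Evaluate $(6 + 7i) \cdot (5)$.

(a1*a2 - b1*b2) + (a1*b2 + b1*a2)i
= (30 - 0) + (0 + 35)i
= 30 + 35i


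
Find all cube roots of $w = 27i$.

|w| = 27, arg(w) = 90°
Root modulus = 27^(1/3) = 3
Root arguments: θ_k = (90° + 360°k)/3 for k = 0, 1, ..., 2
Roots: 3*sqrt(3)/2 + (3/2)i, -3*sqrt(3)/2 + (3/2)i, -3i


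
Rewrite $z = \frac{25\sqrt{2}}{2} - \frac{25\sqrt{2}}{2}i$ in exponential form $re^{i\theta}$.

r = |z| = sqrt((25*sqrt(2)/2)^2 + (-25*sqrt(2)/2)^2) = sqrt(625/2 + 625/2) = sqrt(625) = 25
θ = arctan(b/a) = arctan(-17.6777/17.6777) (quadrant-adjusted) = -45° = -π/4
z = 25e^(-i*π/4)


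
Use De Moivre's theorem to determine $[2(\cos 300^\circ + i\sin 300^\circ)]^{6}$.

By De Moivre: z^n = r^n(cos(nθ) + i sin(nθ))
= 2^6(cos(6*300°) + i sin(6*300°))
= 64(cos 0° + i sin 0°)
= 64


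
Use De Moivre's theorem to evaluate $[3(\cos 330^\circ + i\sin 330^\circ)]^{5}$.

By De Moivre: z^n = r^n(cos(nθ) + i sin(nθ))
= 3^5(cos(5*330°) + i sin(5*330°))
= 243(cos 210° + i sin 210°)
= -243*sqrt(3)/2 - (243/2)i


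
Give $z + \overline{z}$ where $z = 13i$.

z + conjugate(z) = (a + bi) + (a - bi) = 2a
= 2 * 0 = 0


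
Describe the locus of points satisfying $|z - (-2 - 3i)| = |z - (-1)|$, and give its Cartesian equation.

|z - z1| = |z - z2| means z is equidistant from z1 and z2,
i.e. the perpendicular bisector of the segment from (-2, -3) to (-1, 0) (midpoint (-3/2, -3/2)).
With z = x + yi, square both sides:
(x - (-2))^2 + (y - (-3))^2 = (x - (-1))^2 + (y - 0)^2
The x^2 and y^2 terms cancel: 2x + 6y = 1 - 13 = -12
Simplify: x + 3y = -6
Locus: Perpendicular bisector of the segment from (-2, -3) to (-1, 0): the line x + 3y = -6


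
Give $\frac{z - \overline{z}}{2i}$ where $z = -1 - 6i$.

z - conjugate(z) = 2bi
(z - conjugate(z))/(2i) = 2bi/(2i) = b = -6


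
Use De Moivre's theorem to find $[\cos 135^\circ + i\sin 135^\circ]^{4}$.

By De Moivre: z^n = r^n(cos(nθ) + i sin(nθ))
= 1^4(cos(4*135°) + i sin(4*135°))
= 1(cos 180° + i sin 180°)
= -1


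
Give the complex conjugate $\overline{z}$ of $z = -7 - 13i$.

If z = a + bi, then conjugate(z) = a - bi
conjugate(-7 - 13i) = -7 + 13i


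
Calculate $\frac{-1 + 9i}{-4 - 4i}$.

Multiply numerator and denominator by conjugate (-4 + 4i):
= (-1 + 9i)(-4 + 4i) / ((-4)^2 + (-4)^2)
= (-32 - 40i) / 32
Divide through by 8: (-4 - 5i) / 4
= -1 - (5/4)i


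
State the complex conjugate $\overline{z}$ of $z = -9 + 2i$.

If z = a + bi, then conjugate(z) = a - bi
conjugate(-9 + 2i) = -9 - 2i


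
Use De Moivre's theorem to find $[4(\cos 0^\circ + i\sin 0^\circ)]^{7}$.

By De Moivre: z^n = r^n(cos(nθ) + i sin(nθ))
= 4^7(cos(7*0°) + i sin(7*0°))
= 16384(cos 0° + i sin 0°)
= 16384


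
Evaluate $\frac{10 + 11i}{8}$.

Divisor is real, so divide each part by 8:
= 5/4 + (11/8)i


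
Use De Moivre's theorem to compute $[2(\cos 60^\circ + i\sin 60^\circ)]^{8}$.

By De Moivre: z^n = r^n(cos(nθ) + i sin(nθ))
= 2^8(cos(8*60°) + i sin(8*60°))
= 256(cos 120° + i sin 120°)
= -128 + 128*sqrt(3)i


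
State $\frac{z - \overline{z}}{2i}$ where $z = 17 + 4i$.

z - conjugate(z) = 2bi
(z - conjugate(z))/(2i) = 2bi/(2i) = b = 4


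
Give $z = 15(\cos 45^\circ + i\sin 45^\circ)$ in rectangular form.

a = r cos θ = 15 * sqrt(2)/2 = 15*sqrt(2)/2
b = r sin θ = 15 * sqrt(2)/2 = 15*sqrt(2)/2
z = 15*sqrt(2)/2 + (15*sqrt(2)/2)i


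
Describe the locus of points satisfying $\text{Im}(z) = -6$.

Im(z) = y where z = x + yi; the equation y = -6 is satisfied by all points with that y-coordinate
Locus: Horizontal line y = -6


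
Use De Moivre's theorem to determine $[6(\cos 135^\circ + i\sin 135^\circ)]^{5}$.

By De Moivre: z^n = r^n(cos(nθ) + i sin(nθ))
= 6^5(cos(5*135°) + i sin(5*135°))
= 7776(cos 315° + i sin 315°)
= 3888*sqrt(2) - 3888*sqrt(2)i


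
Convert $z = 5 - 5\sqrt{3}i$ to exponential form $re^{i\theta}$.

r = |z| = sqrt((5)^2 + (-5*sqrt(3))^2) = sqrt(25 + 75) = sqrt(100) = 10
θ = arctan(b/a) = arctan(-8.6603/5) (quadrant-adjusted) = -60° = -π/3
z = 10e^(-i*π/3)


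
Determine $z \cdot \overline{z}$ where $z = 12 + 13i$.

z * conjugate(z) = |z|^2 = a^2 + b^2
= 12^2 + 13^2 = 313


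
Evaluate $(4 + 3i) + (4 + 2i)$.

(4 + 4) + (3 + 2)i = 8 + 5i


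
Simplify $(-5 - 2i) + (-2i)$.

(-5 + 0) + (-2 + (-2))i = -5 - 4i


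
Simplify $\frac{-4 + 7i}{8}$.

Divisor is real, so divide each part by 8:
= -1/2 + (7/8)i


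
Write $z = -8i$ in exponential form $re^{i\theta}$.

r = |z| = sqrt((0)^2 + (-8)^2) = sqrt(0 + 64) = sqrt(64) = 8
a = 0 and b < 0, so z lies on the negative imaginary axis: θ = -90° = -π/2
z = 8e^(-i*π/2)


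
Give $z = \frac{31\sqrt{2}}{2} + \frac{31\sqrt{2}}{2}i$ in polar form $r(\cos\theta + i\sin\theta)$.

r = |z| = sqrt(a^2 + b^2) = sqrt((31*sqrt(2)/2)^2 + (31*sqrt(2)/2)^2) = sqrt(961/2 + 961/2) = sqrt(961) = 31
θ = arctan(b/a) = arctan(21.9203/21.9203) (quadrant-adjusted) = 45°
z = 31(cos 45° + i sin 45°)


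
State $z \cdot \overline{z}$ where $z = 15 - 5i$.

z * conjugate(z) = |z|^2 = a^2 + b^2
= 15^2 + (-5)^2 = 250


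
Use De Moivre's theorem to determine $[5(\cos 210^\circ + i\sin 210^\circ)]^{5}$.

By De Moivre: z^n = r^n(cos(nθ) + i sin(nθ))
= 5^5(cos(5*210°) + i sin(5*210°))
= 3125(cos 330° + i sin 330°)
= 3125*sqrt(3)/2 - (3125/2)i


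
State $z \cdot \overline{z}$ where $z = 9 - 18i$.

z * conjugate(z) = |z|^2 = a^2 + b^2
= 9^2 + (-18)^2 = 405


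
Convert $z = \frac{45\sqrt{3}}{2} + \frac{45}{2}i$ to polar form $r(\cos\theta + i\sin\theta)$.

r = |z| = sqrt(a^2 + b^2) = sqrt((45*sqrt(3)/2)^2 + (45/2)^2) = sqrt(6075/4 + 2025/4) = sqrt(2025) = 45
θ = arctan(b/a) = arctan(22.5/38.9711) (quadrant-adjusted) = 30°
z = 45(cos 30° + i sin 30°)


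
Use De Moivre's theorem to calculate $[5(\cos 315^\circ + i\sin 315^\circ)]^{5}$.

By De Moivre: z^n = r^n(cos(nθ) + i sin(nθ))
= 5^5(cos(5*315°) + i sin(5*315°))
= 3125(cos 135° + i sin 135°)
= -3125*sqrt(2)/2 + (3125*sqrt(2)/2)i


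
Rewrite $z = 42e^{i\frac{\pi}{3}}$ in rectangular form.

a = r cos θ = 42 * 1/2 = 21
b = r sin θ = 42 * sqrt(3)/2 = 21*sqrt(3)
z = 21 + 21*sqrt(3)i


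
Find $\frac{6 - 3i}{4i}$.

Multiply numerator and denominator by conjugate (-4i):
= (6 - 3i)(-4i) / (0^2 + 4^2)
= (-12 - 24i) / 16
Divide through by 4: (-3 - 6i) / 4
= -3/4 - (3/2)i


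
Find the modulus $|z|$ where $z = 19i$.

|z| = sqrt(a^2 + b^2) = sqrt(0^2 + 19^2) = sqrt(361) = 19


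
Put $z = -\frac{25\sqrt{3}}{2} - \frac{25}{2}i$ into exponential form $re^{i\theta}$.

r = |z| = sqrt((-25*sqrt(3)/2)^2 + (-25/2)^2) = sqrt(1875/4 + 625/4) = sqrt(625) = 25
θ = arctan(b/a) = arctan(-12.5/-21.6506) (quadrant-adjusted) = -150° = -5π/6
z = 25e^(-i*5π/6)


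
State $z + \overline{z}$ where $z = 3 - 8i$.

z + conjugate(z) = (a + bi) + (a - bi) = 2a
= 2 * 3 = 6


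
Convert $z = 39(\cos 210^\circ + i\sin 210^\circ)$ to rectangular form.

a = r cos θ = 39 * -sqrt(3)/2 = -39*sqrt(3)/2
b = r sin θ = 39 * -1/2 = -39/2
z = -39*sqrt(3)/2 - (39/2)i


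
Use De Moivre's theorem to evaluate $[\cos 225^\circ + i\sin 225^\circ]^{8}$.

By De Moivre: z^n = r^n(cos(nθ) + i sin(nθ))
= 1^8(cos(8*225°) + i sin(8*225°))
= 1(cos 0° + i sin 0°)
= 1


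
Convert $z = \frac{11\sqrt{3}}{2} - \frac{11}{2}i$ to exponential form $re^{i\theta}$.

r = |z| = sqrt((11*sqrt(3)/2)^2 + (-11/2)^2) = sqrt(363/4 + 121/4) = sqrt(121) = 11
θ = arctan(b/a) = arctan(-5.5/9.5263) (quadrant-adjusted) = -30° = -π/6
z = 11e^(-i*π/6)


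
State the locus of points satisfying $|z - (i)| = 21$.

|z - z0| = r describes a circle centered at z0 with radius r
Here z0 = i and r = 21
Locus: Circle centered at (0, 1) with radius 21


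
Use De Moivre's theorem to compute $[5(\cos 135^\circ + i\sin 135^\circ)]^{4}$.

By De Moivre: z^n = r^n(cos(nθ) + i sin(nθ))
= 5^4(cos(4*135°) + i sin(4*135°))
= 625(cos 180° + i sin 180°)
= -625


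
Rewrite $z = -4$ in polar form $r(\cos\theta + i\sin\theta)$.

r = |z| = sqrt(a^2 + b^2) = sqrt((-4)^2 + (0)^2) = sqrt(16 + 0) = sqrt(16) = 4
b = 0 and a < 0, so z lies on the negative real axis: θ = 180°
z = 4(cos 180° + i sin 180°)


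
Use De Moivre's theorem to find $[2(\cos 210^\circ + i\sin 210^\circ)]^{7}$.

By De Moivre: z^n = r^n(cos(nθ) + i sin(nθ))
= 2^7(cos(7*210°) + i sin(7*210°))
= 128(cos 30° + i sin 30°)
= 64*sqrt(3) + 64i


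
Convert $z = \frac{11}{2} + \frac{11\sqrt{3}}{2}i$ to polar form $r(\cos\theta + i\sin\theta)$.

r = |z| = sqrt(a^2 + b^2) = sqrt((11/2)^2 + (11*sqrt(3)/2)^2) = sqrt(121/4 + 363/4) = sqrt(121) = 11
θ = arctan(b/a) = arctan(9.5263/5.5) (quadrant-adjusted) = 60°
z = 11(cos 60° + i sin 60°)


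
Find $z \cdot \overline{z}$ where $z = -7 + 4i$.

z * conjugate(z) = |z|^2 = a^2 + b^2
= (-7)^2 + 4^2 = 65


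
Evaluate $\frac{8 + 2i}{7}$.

Divisor is real, so divide each part by 7:
= 8/7 + (2/7)i


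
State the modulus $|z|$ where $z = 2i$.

|z| = sqrt(a^2 + b^2) = sqrt(0^2 + 2^2) = sqrt(4) = 2


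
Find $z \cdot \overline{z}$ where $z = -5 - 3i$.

z * conjugate(z) = |z|^2 = a^2 + b^2
= (-5)^2 + (-3)^2 = 34


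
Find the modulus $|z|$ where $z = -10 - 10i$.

|z| = sqrt(a^2 + b^2) = sqrt((-10)^2 + (-10)^2) = sqrt(200) = sqrt(200)


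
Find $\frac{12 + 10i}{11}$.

Divisor is real, so divide each part by 11:
= 12/11 + (10/11)i


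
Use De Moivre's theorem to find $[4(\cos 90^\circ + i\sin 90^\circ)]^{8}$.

By De Moivre: z^n = r^n(cos(nθ) + i sin(nθ))
= 4^8(cos(8*90°) + i sin(8*90°))
= 65536(cos 0° + i sin 0°)
= 65536


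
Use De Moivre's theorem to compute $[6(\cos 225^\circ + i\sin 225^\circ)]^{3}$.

By De Moivre: z^n = r^n(cos(nθ) + i sin(nθ))
= 6^3(cos(3*225°) + i sin(3*225°))
= 216(cos 315° + i sin 315°)
= 108*sqrt(2) - 108*sqrt(2)i


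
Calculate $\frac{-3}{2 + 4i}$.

Multiply numerator and denominator by conjugate (2 - 4i):
= (-3)(2 - 4i) / (2^2 + 4^2)
= (-6 + 12i) / 20
Divide through by 2: (-3 + 6i) / 10
= -3/10 + (3/5)i


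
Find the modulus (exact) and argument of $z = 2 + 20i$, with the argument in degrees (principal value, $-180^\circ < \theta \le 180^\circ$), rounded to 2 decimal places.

|z| = sqrt(2^2 + 20^2) = sqrt(404)
arg(z) = arctan(b/a) = arctan(20/2) (quadrant-adjusted) = 84.29°


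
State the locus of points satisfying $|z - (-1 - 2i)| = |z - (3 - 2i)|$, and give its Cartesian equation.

|z - z1| = |z - z2| means z is equidistant from z1 and z2,
i.e. the perpendicular bisector of the segment from (-1, -2) to (3, -2) (midpoint (1, -2)).
With z = x + yi, square both sides:
(x - (-1))^2 + (y - (-2))^2 = (x - 3)^2 + (y - (-2))^2
The x^2 and y^2 terms cancel: 8x + 0y = 13 - 5 = 8
Simplify: x = 1
Locus: Perpendicular bisector of the segment from (-1, -2) to (3, -2): the line x = 1


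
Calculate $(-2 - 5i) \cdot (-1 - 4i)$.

(a1*a2 - b1*b2) + (a1*b2 + b1*a2)i
= (2 - 20) + (8 + 5)i
= -18 + 13i


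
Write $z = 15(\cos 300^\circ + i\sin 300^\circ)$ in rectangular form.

a = r cos θ = 15 * 1/2 = 15/2
b = r sin θ = 15 * -sqrt(3)/2 = -15*sqrt(3)/2
z = 15/2 - (15*sqrt(3)/2)i


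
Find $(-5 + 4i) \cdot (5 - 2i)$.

(a1*a2 - b1*b2) + (a1*b2 + b1*a2)i
= (-25 - (-8)) + (10 + 20)i
= -17 + 30i


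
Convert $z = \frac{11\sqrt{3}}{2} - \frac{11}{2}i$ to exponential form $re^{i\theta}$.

r = |z| = sqrt((11*sqrt(3)/2)^2 + (-11/2)^2) = sqrt(363/4 + 121/4) = sqrt(121) = 11
θ = arctan(b/a) = arctan(-5.5/9.5263) (quadrant-adjusted) = -30° = -π/6
z = 11e^(-i*π/6)


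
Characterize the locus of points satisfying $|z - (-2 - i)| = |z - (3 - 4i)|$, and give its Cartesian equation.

|z - z1| = |z - z2| means z is equidistant from z1 and z2,
i.e. the perpendicular bisector of the segment from (-2, -1) to (3, -4) (midpoint (1/2, -5/2)).
With z = x + yi, square both sides:
(x - (-2))^2 + (y - (-1))^2 = (x - 3)^2 + (y - (-4))^2
The x^2 and y^2 terms cancel: 10x + (-6)y = 25 - 5 = 20
Simplify: 5x - 3y = 10
Locus: Perpendicular bisector of the segment from (-2, -1) to (3, -4): the line 5x - 3y = 10


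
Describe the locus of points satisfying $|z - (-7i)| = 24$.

|z - z0| = r describes a circle centered at z0 with radius r
Here z0 = -7i and r = 24
Locus: Circle centered at (0, -7) with radius 24


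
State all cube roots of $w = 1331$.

|w| = 1331, arg(w) = 0°
Root modulus = 1331^(1/3) = 11
Root arguments: θ_k = (0° + 360°k)/3 for k = 0, 1, ..., 2
Roots: 11, -11/2 + (11*sqrt(3)/2)i, -11/2 - (11*sqrt(3)/2)i


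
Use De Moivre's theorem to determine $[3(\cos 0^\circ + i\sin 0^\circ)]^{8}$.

By De Moivre: z^n = r^n(cos(nθ) + i sin(nθ))
= 3^8(cos(8*0°) + i sin(8*0°))
= 6561(cos 0° + i sin 0°)
= 6561


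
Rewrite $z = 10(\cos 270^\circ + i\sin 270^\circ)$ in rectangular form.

a = r cos θ = 10 * 0 = 0
b = r sin θ = 10 * -1 = -10
z = -10i


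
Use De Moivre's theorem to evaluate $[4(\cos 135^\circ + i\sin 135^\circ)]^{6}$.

By De Moivre: z^n = r^n(cos(nθ) + i sin(nθ))
= 4^6(cos(6*135°) + i sin(6*135°))
= 4096(cos 90° + i sin 90°)
= 4096i


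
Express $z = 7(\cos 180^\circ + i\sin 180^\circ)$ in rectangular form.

a = r cos θ = 7 * -1 = -7
b = r sin θ = 7 * 0 = 0
z = -7


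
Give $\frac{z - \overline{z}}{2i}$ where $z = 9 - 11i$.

z - conjugate(z) = 2bi
(z - conjugate(z))/(2i) = 2bi/(2i) = b = -11


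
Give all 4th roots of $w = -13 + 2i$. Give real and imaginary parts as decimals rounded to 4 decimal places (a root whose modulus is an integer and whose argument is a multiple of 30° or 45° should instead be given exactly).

|w| = sqrt(173) ≈ 13.152946, arg(w) ≈ 171.253838°
Root modulus = sqrt(173)^(1/4) ≈ 1.904389
Root arguments: θ_k = (arg(w) + 360°k)/4 for k = 0, 1, ..., 3
Compute each root as (root modulus)(cos θ_k + i sin θ_k) using full-precision intermediates, then round to 4 decimal places.
Roots: 1.3970 + 1.2942i, -1.2942 + 1.3970i, -1.3970 - 1.2942i, 1.2942 - 1.3970i


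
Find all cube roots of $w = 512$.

|w| = 512, arg(w) = 0°
Root modulus = 512^(1/3) = 8
Root arguments: θ_k = (0° + 360°k)/3 for k = 0, 1, ..., 2
Roots: 8, -4 + 4*sqrt(3)i, -4 - 4*sqrt(3)i


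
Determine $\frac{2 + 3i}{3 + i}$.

Multiply numerator and denominator by conjugate (3 - i):
= (2 + 3i)(3 - i) / (3^2 + 1^2)
= (9 + 7i) / 10
= 9/10 + (7/10)i


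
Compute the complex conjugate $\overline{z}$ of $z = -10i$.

If z = a + bi, then conjugate(z) = a - bi
conjugate(-10i) = 10i


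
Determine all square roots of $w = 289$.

|w| = 289, arg(w) = 0°
Root modulus = 289^(1/2) = 17
Root arguments: θ_k = (0° + 360°k)/2 for k = 0, 1, ..., 1
Roots: 17, -17


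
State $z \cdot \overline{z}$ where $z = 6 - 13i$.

z * conjugate(z) = |z|^2 = a^2 + b^2
= 6^2 + (-13)^2 = 205


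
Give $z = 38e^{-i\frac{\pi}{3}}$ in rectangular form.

a = r cos θ = 38 * 1/2 = 19
b = r sin θ = 38 * -sqrt(3)/2 = -19*sqrt(3)
z = 19 - 19*sqrt(3)i


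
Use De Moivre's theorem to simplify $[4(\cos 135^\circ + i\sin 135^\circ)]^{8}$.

By De Moivre: z^n = r^n(cos(nθ) + i sin(nθ))
= 4^8(cos(8*135°) + i sin(8*135°))
= 65536(cos 0° + i sin 0°)
= 65536


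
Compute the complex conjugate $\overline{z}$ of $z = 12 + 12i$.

If z = a + bi, then conjugate(z) = a - bi
conjugate(12 + 12i) = 12 - 12i


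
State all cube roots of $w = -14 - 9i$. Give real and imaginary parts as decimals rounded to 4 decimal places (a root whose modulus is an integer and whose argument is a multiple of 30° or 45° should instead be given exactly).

|w| = sqrt(277) ≈ 16.643317, arg(w) ≈ 212.735226°
Root modulus = sqrt(277)^(1/3) ≈ 2.553171
Root arguments: θ_k = (arg(w) + 360°k)/3 for k = 0, 1, ..., 2
Compute each root as (root modulus)(cos θ_k + i sin θ_k) using full-precision intermediates, then round to 4 decimal places.
Roots: 0.8349 + 2.4128i, -2.5070 - 0.4833i, 1.6721 - 1.9295i


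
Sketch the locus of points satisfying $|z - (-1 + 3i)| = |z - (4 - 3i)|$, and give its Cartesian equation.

|z - z1| = |z - z2| means z is equidistant from z1 and z2,
i.e. the perpendicular bisector of the segment from (-1, 3) to (4, -3) (midpoint (3/2, 0)).
With z = x + yi, square both sides:
(x - (-1))^2 + (y - 3)^2 = (x - 4)^2 + (y - (-3))^2
The x^2 and y^2 terms cancel: 10x + (-12)y = 25 - 10 = 15
Simplify: 10x - 12y = 15
Locus: Perpendicular bisector of the segment from (-1, 3) to (4, -3): the line 10x - 12y = 15


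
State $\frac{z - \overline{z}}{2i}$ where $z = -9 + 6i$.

z - conjugate(z) = 2bi
(z - conjugate(z))/(2i) = 2bi/(2i) = b = 6


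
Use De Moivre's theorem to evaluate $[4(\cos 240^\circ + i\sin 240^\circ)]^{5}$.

By De Moivre: z^n = r^n(cos(nθ) + i sin(nθ))
= 4^5(cos(5*240°) + i sin(5*240°))
= 1024(cos 120° + i sin 120°)
= -512 + 512*sqrt(3)i


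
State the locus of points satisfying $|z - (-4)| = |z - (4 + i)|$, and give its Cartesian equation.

|z - z1| = |z - z2| means z is equidistant from z1 and z2,
i.e. the perpendicular bisector of the segment from (-4, 0) to (4, 1) (midpoint (0, 1/2)).
With z = x + yi, square both sides:
(x - (-4))^2 + (y - 0)^2 = (x - 4)^2 + (y - 1)^2
The x^2 and y^2 terms cancel: 16x + 2y = 17 - 16 = 1
Simplify: 16x + 2y = 1
Locus: Perpendicular bisector of the segment from (-4, 0) to (4, 1): the line 16x + 2y = 1


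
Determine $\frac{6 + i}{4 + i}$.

Multiply numerator and denominator by conjugate (4 - i):
= (6 + i)(4 - i) / (4^2 + 1^2)
= (25 - 2i) / 17
= 25/17 - (2/17)i


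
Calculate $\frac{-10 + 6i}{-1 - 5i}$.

Multiply numerator and denominator by conjugate (-1 + 5i):
= (-10 + 6i)(-1 + 5i) / ((-1)^2 + (-5)^2)
= (-20 - 56i) / 26
Divide through by 2: (-10 - 28i) / 13
= -10/13 - (28/13)i


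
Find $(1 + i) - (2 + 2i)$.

(1 - 2) + (1 - 2)i = -1 - i


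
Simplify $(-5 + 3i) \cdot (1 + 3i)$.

(a1*a2 - b1*b2) + (a1*b2 + b1*a2)i
= (-5 - 9) + (-15 + 3)i
= -14 - 12i


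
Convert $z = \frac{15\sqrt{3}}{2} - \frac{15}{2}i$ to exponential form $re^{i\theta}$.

r = |z| = sqrt((15*sqrt(3)/2)^2 + (-15/2)^2) = sqrt(675/4 + 225/4) = sqrt(225) = 15
θ = arctan(b/a) = arctan(-7.5/12.9904) (quadrant-adjusted) = -30° = -π/6
z = 15e^(-i*π/6)


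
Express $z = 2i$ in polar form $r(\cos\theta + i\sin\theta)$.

r = |z| = sqrt(a^2 + b^2) = sqrt((0)^2 + (2)^2) = sqrt(0 + 4) = sqrt(4) = 2
a = 0 and b > 0, so z lies on the positive imaginary axis: θ = 90°
z = 2(cos 90° + i sin 90°)


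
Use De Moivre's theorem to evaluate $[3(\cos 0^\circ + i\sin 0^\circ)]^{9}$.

By De Moivre: z^n = r^n(cos(nθ) + i sin(nθ))
= 3^9(cos(9*0°) + i sin(9*0°))
= 19683(cos 0° + i sin 0°)
= 19683


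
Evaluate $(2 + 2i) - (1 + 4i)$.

(2 - 1) + (2 - 4)i = 1 - 2i


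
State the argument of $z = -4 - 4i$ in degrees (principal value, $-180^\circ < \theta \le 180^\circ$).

θ = arctan(b/a) = arctan(-4/-4) (quadrant-adjusted) = -135°


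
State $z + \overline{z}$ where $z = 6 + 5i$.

z + conjugate(z) = (a + bi) + (a - bi) = 2a
= 2 * 6 = 12


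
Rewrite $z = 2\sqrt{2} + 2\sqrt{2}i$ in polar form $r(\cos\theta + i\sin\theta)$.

r = |z| = sqrt(a^2 + b^2) = sqrt((2*sqrt(2))^2 + (2*sqrt(2))^2) = sqrt(8 + 8) = sqrt(16) = 4
θ = arctan(b/a) = arctan(2.8284/2.8284) (quadrant-adjusted) = 45°
z = 4(cos 45° + i sin 45°)


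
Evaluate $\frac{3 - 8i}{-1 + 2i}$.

Multiply numerator and denominator by conjugate (-1 - 2i):
= (3 - 8i)(-1 - 2i) / ((-1)^2 + 2^2)
= (-19 + 2i) / 5
= -19/5 + (2/5)i


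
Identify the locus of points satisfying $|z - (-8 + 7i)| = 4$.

|z - z0| = r describes a circle centered at z0 with radius r
Here z0 = -8 + 7i and r = 4
Locus: Circle centered at (-8, 7) with radius 4


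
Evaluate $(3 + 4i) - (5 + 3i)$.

(3 - 5) + (4 - 3)i = -2 + i


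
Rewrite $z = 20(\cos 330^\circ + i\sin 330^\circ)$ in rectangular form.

a = r cos θ = 20 * sqrt(3)/2 = 10*sqrt(3)
b = r sin θ = 20 * -1/2 = -10
z = 10*sqrt(3) - 10i


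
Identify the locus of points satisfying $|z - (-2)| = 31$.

|z - z0| = r describes a circle centered at z0 with radius r
Here z0 = -2 and r = 31
Locus: Circle centered at (-2, 0) with radius 31


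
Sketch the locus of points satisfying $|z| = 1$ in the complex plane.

|z| = 1 means sqrt(x^2 + y^2) = 1
This is a circle of radius 1 centered at the origin


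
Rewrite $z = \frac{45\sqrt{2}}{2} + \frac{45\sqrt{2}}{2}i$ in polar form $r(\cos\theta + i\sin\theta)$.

r = |z| = sqrt(a^2 + b^2) = sqrt((45*sqrt(2)/2)^2 + (45*sqrt(2)/2)^2) = sqrt(2025/2 + 2025/2) = sqrt(2025) = 45
θ = arctan(b/a) = arctan(31.8198/31.8198) (quadrant-adjusted) = 45°
z = 45(cos 45° + i sin 45°)


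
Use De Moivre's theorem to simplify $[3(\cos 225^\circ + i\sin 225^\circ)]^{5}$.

By De Moivre: z^n = r^n(cos(nθ) + i sin(nθ))
= 3^5(cos(5*225°) + i sin(5*225°))
= 243(cos 45° + i sin 45°)
= 243*sqrt(2)/2 + (243*sqrt(2)/2)i


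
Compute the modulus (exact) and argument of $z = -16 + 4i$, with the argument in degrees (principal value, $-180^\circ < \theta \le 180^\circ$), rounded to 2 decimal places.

|z| = sqrt((-16)^2 + 4^2) = sqrt(272)
arg(z) = arctan(b/a) = arctan(4/-16) (quadrant-adjusted) = 165.96°


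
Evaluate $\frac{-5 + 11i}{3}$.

Divisor is real, so divide each part by 3:
= -5/3 + (11/3)i


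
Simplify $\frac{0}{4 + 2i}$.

Multiply numerator and denominator by conjugate (4 - 2i):
= (0)(4 - 2i) / (4^2 + 2^2)
= (0) / 20
= 0


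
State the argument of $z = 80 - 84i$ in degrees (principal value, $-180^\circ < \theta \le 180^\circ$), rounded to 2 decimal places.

θ = arctan(b/a) = arctan(-84/80) (quadrant-adjusted) = -46.40°


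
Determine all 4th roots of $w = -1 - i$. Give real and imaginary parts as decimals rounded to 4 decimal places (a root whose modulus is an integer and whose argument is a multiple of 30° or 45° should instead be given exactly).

|w| = sqrt(2) ≈ 1.414214, arg(w) = 225°
Root modulus = sqrt(2)^(1/4) ≈ 1.090508
Root arguments: θ_k = (225° + 360°k)/4 for k = 0, 1, ..., 3
Compute each root as (root modulus)(cos θ_k + i sin θ_k) using full-precision intermediates, then round to 4 decimal places.
Roots: 0.6059 + 0.9067i, -0.9067 + 0.6059i, -0.6059 - 0.9067i, 0.9067 - 0.6059i


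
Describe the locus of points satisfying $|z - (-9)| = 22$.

|z - z0| = r describes a circle centered at z0 with radius r
Here z0 = -9 and r = 22
Locus: Circle centered at (-9, 0) with radius 22


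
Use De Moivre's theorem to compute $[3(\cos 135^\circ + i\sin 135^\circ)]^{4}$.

By De Moivre: z^n = r^n(cos(nθ) + i sin(nθ))
= 3^4(cos(4*135°) + i sin(4*135°))
= 81(cos 180° + i sin 180°)
= -81


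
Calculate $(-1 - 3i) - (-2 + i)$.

(-1 - (-2)) + (-3 - 1)i = 1 - 4i


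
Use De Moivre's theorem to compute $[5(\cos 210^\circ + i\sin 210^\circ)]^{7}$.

By De Moivre: z^n = r^n(cos(nθ) + i sin(nθ))
= 5^7(cos(7*210°) + i sin(7*210°))
= 78125(cos 30° + i sin 30°)
= 78125*sqrt(3)/2 + (78125/2)i


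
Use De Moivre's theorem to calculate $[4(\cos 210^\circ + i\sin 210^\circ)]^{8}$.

By De Moivre: z^n = r^n(cos(nθ) + i sin(nθ))
= 4^8(cos(8*210°) + i sin(8*210°))
= 65536(cos 240° + i sin 240°)
= -32768 - 32768*sqrt(3)i


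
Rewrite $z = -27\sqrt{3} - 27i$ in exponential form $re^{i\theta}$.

r = |z| = sqrt((-27*sqrt(3))^2 + (-27)^2) = sqrt(2187 + 729) = sqrt(2916) = 54
θ = arctan(b/a) = arctan(-27/-46.7654) (quadrant-adjusted) = -150° = -5π/6
z = 54e^(-i*5π/6)


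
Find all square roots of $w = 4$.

|w| = 4, arg(w) = 0°
Root modulus = 4^(1/2) = 2
Root arguments: θ_k = (0° + 360°k)/2 for k = 0, 1, ..., 1
Roots: 2, -2


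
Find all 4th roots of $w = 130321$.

|w| = 130321, arg(w) = 0°
Root modulus = 130321^(1/4) = 19
Root arguments: θ_k = (0° + 360°k)/4 for k = 0, 1, ..., 3
Roots: 19, 19i, -19, -19i


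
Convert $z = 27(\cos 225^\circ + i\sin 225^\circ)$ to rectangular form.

a = r cos θ = 27 * -sqrt(2)/2 = -27*sqrt(2)/2
b = r sin θ = 27 * -sqrt(2)/2 = -27*sqrt(2)/2
z = -27*sqrt(2)/2 - (27*sqrt(2)/2)i


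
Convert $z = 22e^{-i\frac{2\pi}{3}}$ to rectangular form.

a = r cos θ = 22 * -1/2 = -11
b = r sin θ = 22 * -sqrt(3)/2 = -11*sqrt(3)
z = -11 - 11*sqrt(3)i


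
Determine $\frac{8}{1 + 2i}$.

Multiply numerator and denominator by conjugate (1 - 2i):
= (8)(1 - 2i) / (1^2 + 2^2)
= (8 - 16i) / 5
= 8/5 - (16/5)i


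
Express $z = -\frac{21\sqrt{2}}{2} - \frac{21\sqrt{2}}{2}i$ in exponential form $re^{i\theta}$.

r = |z| = sqrt((-21*sqrt(2)/2)^2 + (-21*sqrt(2)/2)^2) = sqrt(441/2 + 441/2) = sqrt(441) = 21
θ = arctan(b/a) = arctan(-14.8492/-14.8492) (quadrant-adjusted) = -135° = -3π/4
z = 21e^(-i*3π/4)


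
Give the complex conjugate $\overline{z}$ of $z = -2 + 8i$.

If z = a + bi, then conjugate(z) = a - bi
conjugate(-2 + 8i) = -2 - 8i


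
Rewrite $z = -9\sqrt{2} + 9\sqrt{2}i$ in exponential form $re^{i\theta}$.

r = |z| = sqrt((-9*sqrt(2))^2 + (9*sqrt(2))^2) = sqrt(162 + 162) = sqrt(324) = 18
θ = arctan(b/a) = arctan(12.7279/-12.7279) (quadrant-adjusted) = 135° = 3π/4
z = 18e^(i*3π/4)


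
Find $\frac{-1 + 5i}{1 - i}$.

Multiply numerator and denominator by conjugate (1 + i):
= (-1 + 5i)(1 + i) / (1^2 + (-1)^2)
= (-6 + 4i) / 2
= -3 + 2i


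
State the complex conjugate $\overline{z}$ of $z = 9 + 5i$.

If z = a + bi, then conjugate(z) = a - bi
conjugate(9 + 5i) = 9 - 5i


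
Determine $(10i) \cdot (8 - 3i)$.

(a1*a2 - b1*b2) + (a1*b2 + b1*a2)i
= (0 - (-30)) + (0 + 80)i
= 30 + 80i


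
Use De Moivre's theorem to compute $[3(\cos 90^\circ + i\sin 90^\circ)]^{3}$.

By De Moivre: z^n = r^n(cos(nθ) + i sin(nθ))
= 3^3(cos(3*90°) + i sin(3*90°))
= 27(cos 270° + i sin 270°)
= -27i


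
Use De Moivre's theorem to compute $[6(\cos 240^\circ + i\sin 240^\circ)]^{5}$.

By De Moivre: z^n = r^n(cos(nθ) + i sin(nθ))
= 6^5(cos(5*240°) + i sin(5*240°))
= 7776(cos 120° + i sin 120°)
= -3888 + 3888*sqrt(3)i


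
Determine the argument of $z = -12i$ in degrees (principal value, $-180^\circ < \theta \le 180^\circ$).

a = 0 and b < 0, so z lies on the negative imaginary axis: θ = -90°


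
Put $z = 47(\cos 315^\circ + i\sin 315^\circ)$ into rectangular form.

a = r cos θ = 47 * sqrt(2)/2 = 47*sqrt(2)/2
b = r sin θ = 47 * -sqrt(2)/2 = -47*sqrt(2)/2
z = 47*sqrt(2)/2 - (47*sqrt(2)/2)i


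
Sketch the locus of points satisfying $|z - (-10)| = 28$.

|z - z0| = r describes a circle centered at z0 with radius r
Here z0 = -10 and r = 28
Locus: Circle centered at (-10, 0) with radius 28


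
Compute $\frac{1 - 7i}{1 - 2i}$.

Multiply numerator and denominator by conjugate (1 + 2i):
= (1 - 7i)(1 + 2i) / (1^2 + (-2)^2)
= (15 - 5i) / 5
= 3 - i


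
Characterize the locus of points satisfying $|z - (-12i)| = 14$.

|z - z0| = r describes a circle centered at z0 with radius r
Here z0 = -12i and r = 14
Locus: Circle centered at (0, -12) with radius 14


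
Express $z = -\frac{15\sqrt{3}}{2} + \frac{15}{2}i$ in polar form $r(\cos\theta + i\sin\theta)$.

r = |z| = sqrt(a^2 + b^2) = sqrt((-15*sqrt(3)/2)^2 + (15/2)^2) = sqrt(675/4 + 225/4) = sqrt(225) = 15
θ = arctan(b/a) = arctan(7.5/-12.9904) (quadrant-adjusted) = 150°
z = 15(cos 150° + i sin 150°)


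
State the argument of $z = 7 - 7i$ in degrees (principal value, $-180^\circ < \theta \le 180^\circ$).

θ = arctan(b/a) = arctan(-7/7) (quadrant-adjusted) = -45°


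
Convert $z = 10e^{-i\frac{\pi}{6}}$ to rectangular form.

a = r cos θ = 10 * sqrt(3)/2 = 5*sqrt(3)
b = r sin θ = 10 * -1/2 = -5
z = 5*sqrt(3) - 5i


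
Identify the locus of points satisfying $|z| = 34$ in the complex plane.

|z| = 34 means sqrt(x^2 + y^2) = 34
This is a circle of radius 34 centered at the origin


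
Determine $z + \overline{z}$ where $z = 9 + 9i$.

z + conjugate(z) = (a + bi) + (a - bi) = 2a
= 2 * 9 = 18


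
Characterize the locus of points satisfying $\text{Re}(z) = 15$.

Re(z) = x where z = x + yi; the equation x = 15 is satisfied by all points with that x-coordinate
Locus: Vertical line x = 15


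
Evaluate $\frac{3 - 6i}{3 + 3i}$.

Multiply numerator and denominator by conjugate (3 - 3i):
= (3 - 6i)(3 - 3i) / (3^2 + 3^2)
= (-9 - 27i) / 18
Divide through by 9: (-1 - 3i) / 2
= -1/2 - (3/2)i


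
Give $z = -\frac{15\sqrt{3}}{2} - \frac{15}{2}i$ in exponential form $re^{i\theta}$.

r = |z| = sqrt((-15*sqrt(3)/2)^2 + (-15/2)^2) = sqrt(675/4 + 225/4) = sqrt(225) = 15
θ = arctan(b/a) = arctan(-7.5/-12.9904) (quadrant-adjusted) = -150° = -5π/6
z = 15e^(-i*5π/6)


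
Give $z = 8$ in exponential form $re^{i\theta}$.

r = |z| = sqrt((8)^2 + (0)^2) = sqrt(64 + 0) = sqrt(64) = 8
b = 0 and a > 0, so z lies on the positive real axis: θ = 0
z = 8e^(i*0) = 8


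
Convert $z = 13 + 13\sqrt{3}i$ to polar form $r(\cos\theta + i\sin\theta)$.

r = |z| = sqrt(a^2 + b^2) = sqrt((13)^2 + (13*sqrt(3))^2) = sqrt(169 + 507) = sqrt(676) = 26
θ = arctan(b/a) = arctan(22.5167/13) (quadrant-adjusted) = 60°
z = 26(cos 60° + i sin 60°)


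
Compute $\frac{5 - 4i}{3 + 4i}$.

Multiply numerator and denominator by conjugate (3 - 4i):
= (5 - 4i)(3 - 4i) / (3^2 + 4^2)
= (-1 - 32i) / 25
= -1/25 - (32/25)i


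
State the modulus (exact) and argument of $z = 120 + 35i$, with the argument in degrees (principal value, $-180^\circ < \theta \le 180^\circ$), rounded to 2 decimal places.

|z| = sqrt(120^2 + 35^2) = 125
arg(z) = arctan(b/a) = arctan(35/120) (quadrant-adjusted) = 16.26°


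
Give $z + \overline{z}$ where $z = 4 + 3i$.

z + conjugate(z) = (a + bi) + (a - bi) = 2a
= 2 * 4 = 8


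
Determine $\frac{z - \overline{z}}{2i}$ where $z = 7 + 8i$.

z - conjugate(z) = 2bi
(z - conjugate(z))/(2i) = 2bi/(2i) = b = 8


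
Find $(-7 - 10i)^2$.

(a + bi)^2 = a^2 - b^2 + 2abi
= (-7)^2 - (-10)^2 + 2*(-7)*(-10)i
= -51 + 140i


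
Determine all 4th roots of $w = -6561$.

|w| = 6561, arg(w) = 180°
Root modulus = 6561^(1/4) = 9
Root arguments: θ_k = (180° + 360°k)/4 for k = 0, 1, ..., 3
Roots: 9*sqrt(2)/2 + (9*sqrt(2)/2)i, -9*sqrt(2)/2 + (9*sqrt(2)/2)i, -9*sqrt(2)/2 - (9*sqrt(2)/2)i, 9*sqrt(2)/2 - (9*sqrt(2)/2)i


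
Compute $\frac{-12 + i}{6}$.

Divisor is real, so divide each part by 6:
= -2 + (1/6)i


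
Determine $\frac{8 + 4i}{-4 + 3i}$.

Multiply numerator and denominator by conjugate (-4 - 3i):
= (8 + 4i)(-4 - 3i) / ((-4)^2 + 3^2)
= (-20 - 40i) / 25
Divide through by 5: (-4 - 8i) / 5
= -4/5 - (8/5)i


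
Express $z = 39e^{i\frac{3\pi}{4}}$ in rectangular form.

a = r cos θ = 39 * -sqrt(2)/2 = -39*sqrt(2)/2
b = r sin θ = 39 * sqrt(2)/2 = 39*sqrt(2)/2
z = -39*sqrt(2)/2 + (39*sqrt(2)/2)i


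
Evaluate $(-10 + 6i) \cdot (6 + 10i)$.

(a1*a2 - b1*b2) + (a1*b2 + b1*a2)i
= (-60 - 60) + (-100 + 36)i
= -120 - 64i
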